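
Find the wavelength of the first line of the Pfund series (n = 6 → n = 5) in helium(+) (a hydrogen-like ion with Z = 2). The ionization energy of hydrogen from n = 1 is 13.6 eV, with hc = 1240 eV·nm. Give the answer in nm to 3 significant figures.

1860 nm

The Pfund series terminates on n_f = 5; the first line has n_i = 5+1 = 6.
ΔE = 54.40 × (1/5² − 1/6²) = 0.6649 eV.
λ = 1240 / 0.6649 = 1860 nm.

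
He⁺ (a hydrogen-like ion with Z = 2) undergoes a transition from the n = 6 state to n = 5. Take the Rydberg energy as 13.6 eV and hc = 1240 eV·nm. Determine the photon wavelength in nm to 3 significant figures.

1860 nm

For Z = 2 the level energies scale as Z², so the effective Rydberg energy is 13.6 × 4 = 54.40 eV.
ΔE = 54.40 × (1/5² − 1/6²) = 54.40 × 0.01222 = 0.6649 eV.
λ = hc/ΔE = 1240 / 0.6649 = 1860 nm.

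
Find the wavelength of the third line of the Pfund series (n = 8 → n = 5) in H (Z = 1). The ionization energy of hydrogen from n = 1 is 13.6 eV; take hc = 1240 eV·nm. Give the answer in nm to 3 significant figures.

3740 nm

The Pfund series terminates on n_f = 5; the third line has n_i = 5+3 = 8.
ΔE = 13.60 × (1/5² − 1/8²) = 0.3315 eV.
λ = 1240 / 0.3315 = 3740 nm.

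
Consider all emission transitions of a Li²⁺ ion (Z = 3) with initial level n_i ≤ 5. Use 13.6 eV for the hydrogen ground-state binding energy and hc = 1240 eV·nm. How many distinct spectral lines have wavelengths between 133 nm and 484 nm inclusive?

Enumerate all n_i → n_f pairs with 1 ≤ n_f < n_i ≤ 5 and compute λ = 1240 / [13.6·9·(1/n_f² − 1/n_i²)].
Lines falling in [133, 484] nm: 5→3 (142.5 nm), 4→3 (208.4 nm), 5→4 (450.3 nm).

3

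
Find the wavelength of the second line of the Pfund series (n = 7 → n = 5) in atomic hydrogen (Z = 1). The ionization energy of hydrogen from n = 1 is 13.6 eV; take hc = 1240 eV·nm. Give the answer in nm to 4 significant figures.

4654 nm

The Pfund series terminates on n_f = 5; the second line has n_i = 5+2 = 7.
ΔE = 13.60 × (1/5² − 1/7²) = 0.2664 eV.
λ = 1240 / 0.2664 = 4654 nm.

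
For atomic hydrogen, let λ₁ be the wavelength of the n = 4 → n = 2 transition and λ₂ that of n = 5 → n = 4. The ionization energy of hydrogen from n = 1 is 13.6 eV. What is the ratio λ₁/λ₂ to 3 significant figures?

λ ∝ 1/ΔE ∝ 1/(1/n_f² − 1/n_i²), and the Z² and hc factors cancel in the ratio.
λ₁/λ₂ = (1/4² − 1/5²)/(1/2² − 1/4²) = 0.02250/0.1875 = 0.120.

0.120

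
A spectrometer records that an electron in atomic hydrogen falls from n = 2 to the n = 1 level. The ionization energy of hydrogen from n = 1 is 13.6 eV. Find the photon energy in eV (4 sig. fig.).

10.20 eV

E_2 = −13.60/4 = −3.400 eV and E_1 = −13.60/1 = −13.60 eV.
The photon energy is |E_2 − E_1| = 10.20 eV.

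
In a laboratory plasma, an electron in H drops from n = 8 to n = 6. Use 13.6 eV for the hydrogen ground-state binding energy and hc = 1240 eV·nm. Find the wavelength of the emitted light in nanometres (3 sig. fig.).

ΔE = 13.60 × (1/6² − 1/8²) = 13.60 × 0.01215 = 0.1653 eV.
λ = hc/ΔE = 1240 / 0.1653 = 7500 nm.

7500 nm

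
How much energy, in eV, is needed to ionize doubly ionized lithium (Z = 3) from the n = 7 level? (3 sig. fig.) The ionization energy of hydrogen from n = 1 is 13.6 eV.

E_n = −13.6 Z²/n² = −122.4/n² eV for Z = 3.
E_7 = −122.4/49 = −2.50 eV, so ionization (to E = 0) requires 2.50 eV.

2.50 eV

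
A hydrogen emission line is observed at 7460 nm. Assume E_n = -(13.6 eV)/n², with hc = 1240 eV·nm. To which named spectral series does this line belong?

Pfund

ΔE = 1240/7460 = 0.1662 eV.
This matches 13.6 × (1/5² − 1/6²), so n_f = 5: the Pfund series.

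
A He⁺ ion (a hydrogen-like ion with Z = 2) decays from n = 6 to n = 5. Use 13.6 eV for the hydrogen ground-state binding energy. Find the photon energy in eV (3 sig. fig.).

0.665 eV

The Bohr energies scale as Z², so for Z = 2: E_n = −54.40/n² eV.
E_6 = −54.40/36 = −1.511 eV and E_5 = −54.40/25 = −2.176 eV.
The photon energy is |E_6 − E_5| = 0.665 eV.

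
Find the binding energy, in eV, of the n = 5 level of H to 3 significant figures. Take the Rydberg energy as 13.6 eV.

E_5 = −13.60/25 = −0.544 eV, so ionization (to E = 0) requires 0.544 eV.

0.544 eV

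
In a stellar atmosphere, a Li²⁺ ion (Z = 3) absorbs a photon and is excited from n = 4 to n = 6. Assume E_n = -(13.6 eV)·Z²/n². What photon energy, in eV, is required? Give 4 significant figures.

4.250 eV

The Bohr energies scale as Z², so for Z = 3: E_n = −122.4/n² eV.
E_6 = −122.4/36 = −3.400 eV and E_4 = −122.4/16 = −7.650 eV.
The photon energy is |E_6 − E_4| = 4.250 eV.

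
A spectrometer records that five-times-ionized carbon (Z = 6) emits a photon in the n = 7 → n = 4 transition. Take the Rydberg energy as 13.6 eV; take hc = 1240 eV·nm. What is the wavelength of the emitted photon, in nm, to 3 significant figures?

60.2 nm

For Z = 6 the level energies scale as Z², so the effective Rydberg energy is 13.6 × 36 = 489.6 eV.
ΔE = 489.6 × (1/4² − 1/7²) = 489.6 × 0.04209 = 20.61 eV.
λ = hc/ΔE = 1240 / 20.61 = 60.2 nm.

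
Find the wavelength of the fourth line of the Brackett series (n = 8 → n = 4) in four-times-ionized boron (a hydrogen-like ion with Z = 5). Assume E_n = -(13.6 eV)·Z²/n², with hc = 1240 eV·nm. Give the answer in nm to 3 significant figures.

77.8 nm

The Brackett series terminates on n_f = 4; the fourth line has n_i = 4+4 = 8.
ΔE = 340.0 × (1/4² − 1/8²) = 15.94 eV.
λ = 1240 / 15.94 = 77.8 nm.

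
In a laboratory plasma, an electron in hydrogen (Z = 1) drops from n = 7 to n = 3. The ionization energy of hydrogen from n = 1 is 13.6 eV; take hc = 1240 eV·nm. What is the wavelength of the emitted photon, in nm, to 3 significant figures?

1010 nm

ΔE = 13.60 × (1/3² − 1/7²) = 13.60 × 0.09070 = 1.234 eV.
λ = hc/ΔE = 1240 / 1.234 = 1010 nm.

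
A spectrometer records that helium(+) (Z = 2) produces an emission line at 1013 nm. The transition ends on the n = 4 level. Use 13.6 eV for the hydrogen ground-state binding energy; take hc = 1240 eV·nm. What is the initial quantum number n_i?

The photon energy is ΔE = hc/λ = 1240 / 1013 = 1.224 eV.
With Z = 2, ΔE = 54.40 × (1/n_f² − 1/n_i²), so 1/n_f² − 1/n_i² = 0.02250.
With n_f = 4: 1/n_i² = 1/16 − 0.02250 = 0.04000, so n_i ≈ 5.00.

n_i = 5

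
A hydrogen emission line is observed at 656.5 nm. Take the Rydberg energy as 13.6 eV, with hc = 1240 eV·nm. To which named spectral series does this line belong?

Balmer

ΔE = 1240/656.5 = 1.889 eV.
This matches 13.6 × (1/2² − 1/3²), so n_f = 2: the Balmer series.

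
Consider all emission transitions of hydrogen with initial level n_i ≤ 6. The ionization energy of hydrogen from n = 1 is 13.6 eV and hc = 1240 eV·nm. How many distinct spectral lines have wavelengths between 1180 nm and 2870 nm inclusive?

Enumerate all n_i → n_f pairs with 1 ≤ n_f < n_i ≤ 6 and compute λ = 1240 / [13.6·1·(1/n_f² − 1/n_i²)].
Lines falling in [1180, 2870] nm: 5→3 (1282 nm), 4→3 (1876 nm), 6→4 (2626 nm).

3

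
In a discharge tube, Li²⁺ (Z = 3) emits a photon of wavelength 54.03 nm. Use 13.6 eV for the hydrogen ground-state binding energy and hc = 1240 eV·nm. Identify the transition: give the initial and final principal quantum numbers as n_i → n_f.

n_i = 4, n_f = 2

The photon energy is ΔE = hc/λ = 1240 / 54.03 = 22.95 eV.
With Z = 3, ΔE = 122.4 × (1/n_f² − 1/n_i²), so 1/n_f² − 1/n_i² = 0.1875.
Trying n_f = 2 gives 1/n_i² = 0.06250, i.e. n_i ≈ 4; this pair matches.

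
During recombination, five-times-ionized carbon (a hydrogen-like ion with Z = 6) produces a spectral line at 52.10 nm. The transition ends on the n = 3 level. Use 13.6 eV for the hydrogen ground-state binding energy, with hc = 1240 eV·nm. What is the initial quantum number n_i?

n_i = 4

The photon energy is ΔE = hc/λ = 1240 / 52.10 = 23.80 eV.
With Z = 6, ΔE = 489.6 × (1/n_f² − 1/n_i²), so 1/n_f² − 1/n_i² = 0.04861.
With n_f = 3: 1/n_i² = 1/9 − 0.04861 = 0.06250, so n_i ≈ 4.00.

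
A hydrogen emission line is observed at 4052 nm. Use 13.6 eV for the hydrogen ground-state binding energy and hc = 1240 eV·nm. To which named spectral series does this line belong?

Brackett

ΔE = 1240/4052 = 0.3060 eV.
This matches 13.6 × (1/4² − 1/5²), so n_f = 4: the Brackett series.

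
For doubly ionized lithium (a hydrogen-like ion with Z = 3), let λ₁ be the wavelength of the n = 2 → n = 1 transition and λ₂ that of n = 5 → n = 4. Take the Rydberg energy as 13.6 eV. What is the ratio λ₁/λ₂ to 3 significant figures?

0.0300

λ ∝ 1/ΔE ∝ 1/(1/n_f² − 1/n_i²), and the Z² and hc factors cancel in the ratio.
λ₁/λ₂ = (1/4² − 1/5²)/(1/1² − 1/2²) = 0.02250/0.7500 = 0.0300.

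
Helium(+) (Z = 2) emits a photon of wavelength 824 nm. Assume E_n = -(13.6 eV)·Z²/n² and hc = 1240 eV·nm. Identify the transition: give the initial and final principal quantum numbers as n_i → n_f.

n_i = 9, n_f = 5

The photon energy is ΔE = hc/λ = 1240 / 824 = 1.505 eV.
With Z = 2, ΔE = 54.40 × (1/n_f² − 1/n_i²), so 1/n_f² − 1/n_i² = 0.02766.
Trying n_f = 5 gives 1/n_i² = 0.01234, i.e. n_i ≈ 9; this pair matches.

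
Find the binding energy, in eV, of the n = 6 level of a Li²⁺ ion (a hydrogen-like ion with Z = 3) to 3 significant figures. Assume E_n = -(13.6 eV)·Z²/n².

E_n = −13.6 Z²/n² = −122.4/n² eV for Z = 3.
E_6 = −122.4/36 = −3.40 eV, so ionization (to E = 0) requires 3.40 eV.

3.40 eV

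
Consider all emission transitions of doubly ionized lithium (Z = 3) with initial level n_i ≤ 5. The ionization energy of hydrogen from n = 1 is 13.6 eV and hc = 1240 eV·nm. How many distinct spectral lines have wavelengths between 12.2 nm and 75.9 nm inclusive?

Enumerate all n_i → n_f pairs with 1 ≤ n_f < n_i ≤ 5 and compute λ = 1240 / [13.6·9·(1/n_f² − 1/n_i²)].
Lines falling in [12.2, 75.9] nm: 2→1 (13.51 nm), 5→2 (48.24 nm), 4→2 (54.03 nm), 3→2 (72.94 nm).

4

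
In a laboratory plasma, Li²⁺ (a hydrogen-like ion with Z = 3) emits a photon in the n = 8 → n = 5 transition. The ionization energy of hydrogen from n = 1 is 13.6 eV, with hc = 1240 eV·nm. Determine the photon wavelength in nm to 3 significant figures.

For Z = 3 the level energies scale as Z², so the effective Rydberg energy is 13.6 × 9 = 122.4 eV.
ΔE = 122.4 × (1/5² − 1/8²) = 122.4 × 0.02438 = 2.984 eV.
λ = hc/ΔE = 1240 / 2.984 = 416 nm.

416 nm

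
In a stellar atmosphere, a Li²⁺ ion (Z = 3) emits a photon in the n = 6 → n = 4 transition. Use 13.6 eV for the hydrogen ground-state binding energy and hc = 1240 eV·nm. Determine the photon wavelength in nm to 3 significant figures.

292 nm

For Z = 3 the level energies scale as Z², so the effective Rydberg energy is 13.6 × 9 = 122.4 eV.
ΔE = 122.4 × (1/4² − 1/6²) = 122.4 × 0.03472 = 4.250 eV.
λ = hc/ΔE = 1240 / 4.250 = 292 nm.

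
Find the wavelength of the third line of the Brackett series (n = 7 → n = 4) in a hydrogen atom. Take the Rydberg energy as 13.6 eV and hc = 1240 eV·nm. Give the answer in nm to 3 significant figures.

2170 nm

The Brackett series terminates on n_f = 4; the third line has n_i = 4+3 = 7.
ΔE = 13.60 × (1/4² − 1/7²) = 0.5724 eV.
λ = 1240 / 0.5724 = 2170 nm.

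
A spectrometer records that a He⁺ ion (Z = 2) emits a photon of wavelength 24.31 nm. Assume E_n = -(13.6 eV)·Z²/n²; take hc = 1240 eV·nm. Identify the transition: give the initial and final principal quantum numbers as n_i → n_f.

n_i = 4, n_f = 1

The photon energy is ΔE = hc/λ = 1240 / 24.31 = 51.01 eV.
With Z = 2, ΔE = 54.40 × (1/n_f² − 1/n_i²), so 1/n_f² − 1/n_i² = 0.9376.
Trying n_f = 1 gives 1/n_i² = 0.06236, i.e. n_i ≈ 4; this pair matches.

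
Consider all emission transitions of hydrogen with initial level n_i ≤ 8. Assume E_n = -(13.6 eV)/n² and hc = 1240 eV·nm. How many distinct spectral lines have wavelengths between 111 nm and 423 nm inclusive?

4

Enumerate all n_i → n_f pairs with 1 ≤ n_f < n_i ≤ 8 and compute λ = 1240 / [13.6·1·(1/n_f² − 1/n_i²)].
Lines falling in [111, 423] nm: 2→1 (121.6 nm), 8→2 (389.0 nm), 7→2 (397.1 nm), 6→2 (410.3 nm).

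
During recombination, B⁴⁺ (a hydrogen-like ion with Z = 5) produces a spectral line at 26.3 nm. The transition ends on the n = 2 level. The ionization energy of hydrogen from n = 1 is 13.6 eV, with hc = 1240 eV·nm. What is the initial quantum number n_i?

n_i = 3

The photon energy is ΔE = hc/λ = 1240 / 26.3 = 47.15 eV.
With Z = 5, ΔE = 340.0 × (1/n_f² − 1/n_i²), so 1/n_f² − 1/n_i² = 0.1387.
With n_f = 2: 1/n_i² = 1/4 − 0.1387 = 0.1113, so n_i ≈ 3.00.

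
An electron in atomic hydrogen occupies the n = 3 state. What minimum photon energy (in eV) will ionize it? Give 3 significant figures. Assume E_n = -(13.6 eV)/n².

E_3 = −13.60/9 = −1.51 eV, so ionization (to E = 0) requires 1.51 eV.

1.51 eV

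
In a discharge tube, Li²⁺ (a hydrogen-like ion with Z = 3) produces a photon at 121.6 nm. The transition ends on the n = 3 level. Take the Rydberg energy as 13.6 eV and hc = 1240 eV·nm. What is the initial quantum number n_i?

The photon energy is ΔE = hc/λ = 1240 / 121.6 = 10.20 eV.
With Z = 3, ΔE = 122.4 × (1/n_f² − 1/n_i²), so 1/n_f² − 1/n_i² = 0.08331.
With n_f = 3: 1/n_i² = 1/9 − 0.08331 = 0.02780, so n_i ≈ 6.00.

n_i = 6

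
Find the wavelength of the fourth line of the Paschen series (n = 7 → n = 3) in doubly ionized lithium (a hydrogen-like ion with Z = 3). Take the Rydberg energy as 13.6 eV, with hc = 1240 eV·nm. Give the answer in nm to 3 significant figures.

112 nm

The Paschen series terminates on n_f = 3; the fourth line has n_i = 3+4 = 7.
ΔE = 122.4 × (1/3² − 1/7²) = 11.10 eV.
λ = 1240 / 11.10 = 112 nm.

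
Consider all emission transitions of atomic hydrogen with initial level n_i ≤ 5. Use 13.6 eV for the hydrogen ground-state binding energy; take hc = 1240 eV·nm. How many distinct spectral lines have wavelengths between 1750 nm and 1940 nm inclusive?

Enumerate all n_i → n_f pairs with 1 ≤ n_f < n_i ≤ 5 and compute λ = 1240 / [13.6·1·(1/n_f² − 1/n_i²)].
Lines falling in [1750, 1940] nm: 4→3 (1876 nm).

1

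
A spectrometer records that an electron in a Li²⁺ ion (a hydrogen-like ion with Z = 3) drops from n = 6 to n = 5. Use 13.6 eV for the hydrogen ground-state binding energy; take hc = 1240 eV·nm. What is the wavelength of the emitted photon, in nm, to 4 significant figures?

828.9 nm

For Z = 3 the level energies scale as Z², so the effective Rydberg energy is 13.6 × 9 = 122.4 eV.
ΔE = 122.4 × (1/5² − 1/6²) = 122.4 × 0.01222 = 1.496 eV.
λ = hc/ΔE = 1240 / 1.496 = 828.9 nm.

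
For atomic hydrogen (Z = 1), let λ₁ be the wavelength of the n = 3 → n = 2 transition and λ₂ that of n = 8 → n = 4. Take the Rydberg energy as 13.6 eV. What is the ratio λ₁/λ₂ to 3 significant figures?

0.338

λ ∝ 1/ΔE ∝ 1/(1/n_f² − 1/n_i²), and the Z² and hc factors cancel in the ratio.
λ₁/λ₂ = (1/4² − 1/8²)/(1/2² − 1/3²) = 0.04688/0.1389 = 0.338.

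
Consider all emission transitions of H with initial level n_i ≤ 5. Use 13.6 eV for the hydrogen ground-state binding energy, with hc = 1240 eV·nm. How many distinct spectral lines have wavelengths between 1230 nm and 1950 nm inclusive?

Enumerate all n_i → n_f pairs with 1 ≤ n_f < n_i ≤ 5 and compute λ = 1240 / [13.6·1·(1/n_f² − 1/n_i²)].
Lines falling in [1230, 1950] nm: 5→3 (1282 nm), 4→3 (1876 nm).

2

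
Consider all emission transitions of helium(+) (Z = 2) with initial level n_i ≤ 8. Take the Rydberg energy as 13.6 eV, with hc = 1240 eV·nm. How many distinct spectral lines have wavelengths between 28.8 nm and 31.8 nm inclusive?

1

Enumerate all n_i → n_f pairs with 1 ≤ n_f < n_i ≤ 8 and compute λ = 1240 / [13.6·4·(1/n_f² − 1/n_i²)].
Lines falling in [28.8, 31.8] nm: 2→1 (30.39 nm).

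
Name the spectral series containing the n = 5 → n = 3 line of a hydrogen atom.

The series is set by the lower level: n_f = 3 is the Paschen series.

Paschen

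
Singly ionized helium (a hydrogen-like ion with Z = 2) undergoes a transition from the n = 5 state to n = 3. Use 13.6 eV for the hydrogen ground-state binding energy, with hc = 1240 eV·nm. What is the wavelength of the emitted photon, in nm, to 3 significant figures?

321 nm

For Z = 2 the level energies scale as Z², so the effective Rydberg energy is 13.6 × 4 = 54.40 eV.
ΔE = 54.40 × (1/3² − 1/5²) = 54.40 × 0.07111 = 3.868 eV.
λ = hc/ΔE = 1240 / 3.868 = 321 nm.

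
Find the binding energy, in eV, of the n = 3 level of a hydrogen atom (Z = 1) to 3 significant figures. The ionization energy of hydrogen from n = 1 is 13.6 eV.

1.51 eV

E_3 = −13.60/9 = −1.51 eV, so ionization (to E = 0) requires 1.51 eV.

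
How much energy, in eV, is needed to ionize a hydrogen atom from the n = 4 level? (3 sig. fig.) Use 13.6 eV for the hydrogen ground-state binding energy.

0.850 eV

E_4 = −13.60/16 = −0.850 eV, so ionization (to E = 0) requires 0.850 eV.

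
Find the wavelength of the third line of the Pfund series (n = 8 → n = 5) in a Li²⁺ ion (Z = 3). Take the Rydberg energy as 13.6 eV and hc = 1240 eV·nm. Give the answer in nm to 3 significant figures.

The Pfund series terminates on n_f = 5; the third line has n_i = 5+3 = 8.
ΔE = 122.4 × (1/5² − 1/8²) = 2.984 eV.
λ = 1240 / 2.984 = 416 nm.

416 nm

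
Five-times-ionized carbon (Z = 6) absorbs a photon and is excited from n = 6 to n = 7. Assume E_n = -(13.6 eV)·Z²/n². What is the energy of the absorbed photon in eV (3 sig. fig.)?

3.61 eV

The Bohr energies scale as Z², so for Z = 6: E_n = −489.6/n² eV.
E_7 = −489.6/49 = −9.992 eV and E_6 = −489.6/36 = −13.60 eV.
The photon energy is |E_7 − E_6| = 3.61 eV.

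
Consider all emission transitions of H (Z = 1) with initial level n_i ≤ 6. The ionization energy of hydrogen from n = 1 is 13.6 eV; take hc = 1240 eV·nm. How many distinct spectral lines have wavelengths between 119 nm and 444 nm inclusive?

3

Enumerate all n_i → n_f pairs with 1 ≤ n_f < n_i ≤ 6 and compute λ = 1240 / [13.6·1·(1/n_f² − 1/n_i²)].
Lines falling in [119, 444] nm: 2→1 (121.6 nm), 6→2 (410.3 nm), 5→2 (434.2 nm).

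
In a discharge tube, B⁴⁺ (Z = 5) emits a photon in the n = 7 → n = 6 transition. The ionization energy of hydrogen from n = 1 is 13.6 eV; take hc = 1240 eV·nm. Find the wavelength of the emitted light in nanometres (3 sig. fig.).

495 nm

For Z = 5 the level energies scale as Z², so the effective Rydberg energy is 13.6 × 25 = 340.0 eV.
ΔE = 340.0 × (1/6² − 1/7²) = 340.0 × 0.007370 = 2.506 eV.
λ = hc/ΔE = 1240 / 2.506 = 495 nm.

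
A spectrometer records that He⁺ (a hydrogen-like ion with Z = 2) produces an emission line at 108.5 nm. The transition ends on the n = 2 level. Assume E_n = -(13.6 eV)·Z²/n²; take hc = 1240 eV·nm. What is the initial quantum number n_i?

n_i = 5

The photon energy is ΔE = hc/λ = 1240 / 108.5 = 11.43 eV.
With Z = 2, ΔE = 54.40 × (1/n_f² − 1/n_i²), so 1/n_f² − 1/n_i² = 0.2101.
With n_f = 2: 1/n_i² = 1/4 − 0.2101 = 0.03992, so n_i ≈ 5.01.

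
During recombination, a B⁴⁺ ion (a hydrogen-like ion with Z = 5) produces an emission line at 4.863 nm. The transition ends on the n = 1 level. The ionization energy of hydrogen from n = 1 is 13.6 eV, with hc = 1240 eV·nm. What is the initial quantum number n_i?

n_i = 2

The photon energy is ΔE = hc/λ = 1240 / 4.863 = 255.0 eV.
With Z = 5, ΔE = 340.0 × (1/n_f² − 1/n_i²), so 1/n_f² − 1/n_i² = 0.7500.
With n_f = 1: 1/n_i² = 1/1 − 0.7500 = 0.2500, so n_i ≈ 2.00.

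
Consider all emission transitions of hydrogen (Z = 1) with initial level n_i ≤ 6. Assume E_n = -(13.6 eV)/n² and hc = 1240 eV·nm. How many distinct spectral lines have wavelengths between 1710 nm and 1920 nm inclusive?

Enumerate all n_i → n_f pairs with 1 ≤ n_f < n_i ≤ 6 and compute λ = 1240 / [13.6·1·(1/n_f² − 1/n_i²)].
Lines falling in [1710, 1920] nm: 4→3 (1876 nm).

1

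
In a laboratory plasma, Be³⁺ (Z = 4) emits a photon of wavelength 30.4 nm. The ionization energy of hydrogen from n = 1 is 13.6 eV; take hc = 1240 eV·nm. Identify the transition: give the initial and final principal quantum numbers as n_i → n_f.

The photon energy is ΔE = hc/λ = 1240 / 30.4 = 40.79 eV.
With Z = 4, ΔE = 217.6 × (1/n_f² − 1/n_i²), so 1/n_f² − 1/n_i² = 0.1875.
Trying n_f = 2 gives 1/n_i² = 0.06255, i.e. n_i ≈ 4; this pair matches.

n_i = 4, n_f = 2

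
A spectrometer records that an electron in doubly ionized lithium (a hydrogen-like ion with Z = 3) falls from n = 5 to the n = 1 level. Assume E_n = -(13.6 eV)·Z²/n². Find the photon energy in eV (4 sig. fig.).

The Bohr energies scale as Z², so for Z = 3: E_n = −122.4/n² eV.
E_5 = −122.4/25 = −4.896 eV and E_1 = −122.4/1 = −122.4 eV.
The photon energy is |E_5 − E_1| = 117.5 eV.

117.5 eV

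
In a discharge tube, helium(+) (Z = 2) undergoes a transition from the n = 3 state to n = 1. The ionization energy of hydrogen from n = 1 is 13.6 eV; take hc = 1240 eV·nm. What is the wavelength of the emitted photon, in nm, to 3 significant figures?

25.6 nm

For Z = 2 the level energies scale as Z², so the effective Rydberg energy is 13.6 × 4 = 54.40 eV.
ΔE = 54.40 × (1/1² − 1/3²) = 54.40 × 0.8889 = 48.36 eV.
λ = hc/ΔE = 1240 / 48.36 = 25.6 nm.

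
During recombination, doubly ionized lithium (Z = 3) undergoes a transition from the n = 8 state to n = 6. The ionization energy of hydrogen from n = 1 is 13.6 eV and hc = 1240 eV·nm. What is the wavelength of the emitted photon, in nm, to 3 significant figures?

834 nm

For Z = 3 the level energies scale as Z², so the effective Rydberg energy is 13.6 × 9 = 122.4 eV.
ΔE = 122.4 × (1/6² − 1/8²) = 122.4 × 0.01215 = 1.488 eV.
λ = hc/ΔE = 1240 / 1.488 = 834 nm.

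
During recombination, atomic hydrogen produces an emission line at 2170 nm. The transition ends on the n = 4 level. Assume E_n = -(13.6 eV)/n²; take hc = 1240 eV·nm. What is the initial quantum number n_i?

The photon energy is ΔE = hc/λ = 1240 / 2170 = 0.5714 eV.
With Z = 1, ΔE = 13.60 × (1/n_f² − 1/n_i²), so 1/n_f² − 1/n_i² = 0.04202.
With n_f = 4: 1/n_i² = 1/16 − 0.04202 = 0.02048, so n_i ≈ 6.99.

n_i = 7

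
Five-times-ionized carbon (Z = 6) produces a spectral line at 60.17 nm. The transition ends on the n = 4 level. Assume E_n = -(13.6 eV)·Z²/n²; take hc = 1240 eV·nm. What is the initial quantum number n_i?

The photon energy is ΔE = hc/λ = 1240 / 60.17 = 20.61 eV.
With Z = 6, ΔE = 489.6 × (1/n_f² − 1/n_i²), so 1/n_f² − 1/n_i² = 0.04209.
With n_f = 4: 1/n_i² = 1/16 − 0.04209 = 0.02041, so n_i ≈ 7.00.

n_i = 7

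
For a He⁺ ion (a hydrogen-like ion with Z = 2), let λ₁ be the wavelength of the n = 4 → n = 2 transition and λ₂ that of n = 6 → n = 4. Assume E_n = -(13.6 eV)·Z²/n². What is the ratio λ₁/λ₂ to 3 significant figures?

0.185

λ ∝ 1/ΔE ∝ 1/(1/n_f² − 1/n_i²), and the Z² and hc factors cancel in the ratio.
λ₁/λ₂ = (1/4² − 1/6²)/(1/2² − 1/4²) = 0.03472/0.1875 = 0.185.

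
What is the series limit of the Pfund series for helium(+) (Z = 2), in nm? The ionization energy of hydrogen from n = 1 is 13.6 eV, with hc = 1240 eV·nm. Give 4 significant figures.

The Pfund series has lower level n_f = 5; the series limit corresponds to n_i → ∞.
ΔE_max = 13.6 × 4 / 5² = 2.176 eV.
λ_min = 1240 / 2.176 = 569.9 nm.

569.9 nm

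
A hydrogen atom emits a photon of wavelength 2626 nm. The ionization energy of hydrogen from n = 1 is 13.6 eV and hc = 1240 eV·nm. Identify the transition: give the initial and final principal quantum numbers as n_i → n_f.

The photon energy is ΔE = hc/λ = 1240 / 2626 = 0.4722 eV.
With Z = 1, ΔE = 13.60 × (1/n_f² − 1/n_i²), so 1/n_f² − 1/n_i² = 0.03472.
Trying n_f = 4 gives 1/n_i² = 0.02778, i.e. n_i ≈ 6; this pair matches.

n_i = 6, n_f = 4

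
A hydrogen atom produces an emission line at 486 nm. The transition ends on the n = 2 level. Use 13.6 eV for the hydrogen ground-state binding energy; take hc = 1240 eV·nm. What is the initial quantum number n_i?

The photon energy is ΔE = hc/λ = 1240 / 486 = 2.551 eV.
With Z = 1, ΔE = 13.60 × (1/n_f² − 1/n_i²), so 1/n_f² − 1/n_i² = 0.1876.
With n_f = 2: 1/n_i² = 1/4 − 0.1876 = 0.06239, so n_i ≈ 4.00.

n_i = 4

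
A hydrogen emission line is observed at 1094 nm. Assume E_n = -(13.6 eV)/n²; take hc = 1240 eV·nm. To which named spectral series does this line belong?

ΔE = 1240/1094 = 1.133 eV.
This matches 13.6 × (1/3² − 1/6²), so n_f = 3: the Paschen series.

Paschen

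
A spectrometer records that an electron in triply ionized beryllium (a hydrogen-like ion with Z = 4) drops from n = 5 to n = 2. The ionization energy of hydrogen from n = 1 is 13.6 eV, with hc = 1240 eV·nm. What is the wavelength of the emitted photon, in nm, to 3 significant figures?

For Z = 4 the level energies scale as Z², so the effective Rydberg energy is 13.6 × 16 = 217.6 eV.
ΔE = 217.6 × (1/2² − 1/5²) = 217.6 × 0.2100 = 45.70 eV.
λ = hc/ΔE = 1240 / 45.70 = 27.1 nm.

27.1 nm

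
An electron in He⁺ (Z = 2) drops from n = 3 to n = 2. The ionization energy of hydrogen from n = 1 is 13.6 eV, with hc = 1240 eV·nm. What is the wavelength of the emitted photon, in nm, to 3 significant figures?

For Z = 2 the level energies scale as Z², so the effective Rydberg energy is 13.6 × 4 = 54.40 eV.
ΔE = 54.40 × (1/2² − 1/3²) = 54.40 × 0.1389 = 7.556 eV.
λ = hc/ΔE = 1240 / 7.556 = 164 nm.

164 nm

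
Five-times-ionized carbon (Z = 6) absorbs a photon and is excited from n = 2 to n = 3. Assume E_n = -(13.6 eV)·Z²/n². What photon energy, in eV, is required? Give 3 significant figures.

The Bohr energies scale as Z², so for Z = 6: E_n = −489.6/n² eV.
E_3 = −489.6/9 = −54.40 eV and E_2 = −489.6/4 = −122.4 eV.
The photon energy is |E_3 − E_2| = 68.0 eV.

68.0 eV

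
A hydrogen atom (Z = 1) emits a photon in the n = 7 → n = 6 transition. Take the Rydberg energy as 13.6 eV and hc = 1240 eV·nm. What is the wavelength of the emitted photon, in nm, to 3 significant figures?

ΔE = 13.60 × (1/6² − 1/7²) = 13.60 × 0.007370 = 0.1002 eV.
λ = hc/ΔE = 1240 / 0.1002 = 12400 nm.

12400 nm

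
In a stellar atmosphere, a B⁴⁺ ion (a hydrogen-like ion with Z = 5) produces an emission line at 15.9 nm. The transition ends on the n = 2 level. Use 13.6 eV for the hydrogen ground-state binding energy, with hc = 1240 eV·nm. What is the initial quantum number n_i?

The photon energy is ΔE = hc/λ = 1240 / 15.9 = 77.99 eV.
With Z = 5, ΔE = 340.0 × (1/n_f² − 1/n_i²), so 1/n_f² − 1/n_i² = 0.2294.
With n_f = 2: 1/n_i² = 1/4 − 0.2294 = 0.02063, so n_i ≈ 6.96.

n_i = 7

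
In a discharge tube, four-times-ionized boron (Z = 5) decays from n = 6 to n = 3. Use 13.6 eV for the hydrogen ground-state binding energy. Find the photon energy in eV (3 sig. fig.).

28.3 eV

The Bohr energies scale as Z², so for Z = 5: E_n = −340.0/n² eV.
E_6 = −340.0/36 = −9.444 eV and E_3 = −340.0/9 = −37.78 eV.
The photon energy is |E_6 − E_3| = 28.3 eV.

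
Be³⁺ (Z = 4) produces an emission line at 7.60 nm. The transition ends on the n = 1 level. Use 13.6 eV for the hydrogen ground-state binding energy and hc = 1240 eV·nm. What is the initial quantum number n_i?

n_i = 2

The photon energy is ΔE = hc/λ = 1240 / 7.60 = 163.2 eV.
With Z = 4, ΔE = 217.6 × (1/n_f² − 1/n_i²), so 1/n_f² − 1/n_i² = 0.7498.
With n_f = 1: 1/n_i² = 1/1 − 0.7498 = 0.2502, so n_i ≈ 2.00.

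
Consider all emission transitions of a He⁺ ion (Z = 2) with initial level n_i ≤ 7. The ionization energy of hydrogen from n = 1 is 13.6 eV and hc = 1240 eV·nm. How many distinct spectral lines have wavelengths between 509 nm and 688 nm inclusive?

2

Enumerate all n_i → n_f pairs with 1 ≤ n_f < n_i ≤ 7 and compute λ = 1240 / [13.6·4·(1/n_f² − 1/n_i²)].
Lines falling in [509, 688] nm: 7→4 (541.5 nm), 6→4 (656.5 nm).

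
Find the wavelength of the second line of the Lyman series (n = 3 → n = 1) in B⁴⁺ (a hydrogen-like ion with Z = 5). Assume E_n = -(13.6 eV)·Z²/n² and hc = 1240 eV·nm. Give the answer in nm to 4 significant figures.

4.103 nm

The Lyman series terminates on n_f = 1; the second line has n_i = 1+2 = 3.
ΔE = 340.0 × (1/1² − 1/3²) = 302.2 eV.
λ = 1240 / 302.2 = 4.103 nm.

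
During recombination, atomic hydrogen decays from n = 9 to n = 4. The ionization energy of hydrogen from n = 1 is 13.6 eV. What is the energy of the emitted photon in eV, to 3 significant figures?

0.682 eV

E_9 = −13.60/81 = −0.1679 eV and E_4 = −13.60/16 = −0.8500 eV.
The photon energy is |E_9 − E_4| = 0.682 eV.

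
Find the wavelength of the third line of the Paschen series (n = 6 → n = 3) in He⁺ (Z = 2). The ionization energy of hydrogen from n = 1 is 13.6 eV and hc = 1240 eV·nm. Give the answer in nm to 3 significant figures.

274 nm

The Paschen series terminates on n_f = 3; the third line has n_i = 3+3 = 6.
ΔE = 54.40 × (1/3² − 1/6²) = 4.533 eV.
λ = 1240 / 4.533 = 274 nm.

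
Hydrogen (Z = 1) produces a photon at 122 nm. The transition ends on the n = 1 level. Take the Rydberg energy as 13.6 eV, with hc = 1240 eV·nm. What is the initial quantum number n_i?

n_i = 2

The photon energy is ΔE = hc/λ = 1240 / 122 = 10.16 eV.
With Z = 1, ΔE = 13.60 × (1/n_f² − 1/n_i²), so 1/n_f² − 1/n_i² = 0.7473.
With n_f = 1: 1/n_i² = 1/1 − 0.7473 = 0.2527, so n_i ≈ 1.99.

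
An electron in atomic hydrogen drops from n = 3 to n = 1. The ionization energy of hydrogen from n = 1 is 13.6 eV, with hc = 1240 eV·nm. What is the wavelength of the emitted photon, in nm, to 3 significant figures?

103 nm

ΔE = 13.60 × (1/1² − 1/3²) = 13.60 × 0.8889 = 12.09 eV.
λ = hc/ΔE = 1240 / 12.09 = 103 nm.
This line belongs to the Lyman series.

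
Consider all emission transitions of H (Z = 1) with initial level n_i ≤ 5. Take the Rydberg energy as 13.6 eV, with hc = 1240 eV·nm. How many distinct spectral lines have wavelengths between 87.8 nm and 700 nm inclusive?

7

Enumerate all n_i → n_f pairs with 1 ≤ n_f < n_i ≤ 5 and compute λ = 1240 / [13.6·1·(1/n_f² − 1/n_i²)].
Lines falling in [87.8, 700] nm: 5→1 (94.98 nm), 4→1 (97.25 nm), 3→1 (102.6 nm), 2→1 (121.6 nm), 5→2 (434.2 nm), 4→2 (486.3 nm), 3→2 (656.5 nm).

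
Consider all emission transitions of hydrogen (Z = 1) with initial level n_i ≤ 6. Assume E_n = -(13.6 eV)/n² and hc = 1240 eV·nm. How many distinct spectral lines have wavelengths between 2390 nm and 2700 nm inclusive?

1

Enumerate all n_i → n_f pairs with 1 ≤ n_f < n_i ≤ 6 and compute λ = 1240 / [13.6·1·(1/n_f² − 1/n_i²)].
Lines falling in [2390, 2700] nm: 6→4 (2626 nm).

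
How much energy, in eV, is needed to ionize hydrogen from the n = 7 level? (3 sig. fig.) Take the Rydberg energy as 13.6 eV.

E_7 = −13.60/49 = −0.278 eV, so ionization (to E = 0) requires 0.278 eV.

0.278 eV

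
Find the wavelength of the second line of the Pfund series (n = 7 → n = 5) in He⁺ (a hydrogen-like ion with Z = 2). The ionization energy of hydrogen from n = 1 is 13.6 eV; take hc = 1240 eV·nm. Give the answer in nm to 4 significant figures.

1163 nm

The Pfund series terminates on n_f = 5; the second line has n_i = 5+2 = 7.
ΔE = 54.40 × (1/5² − 1/7²) = 1.066 eV.
λ = 1240 / 1.066 = 1163 nm.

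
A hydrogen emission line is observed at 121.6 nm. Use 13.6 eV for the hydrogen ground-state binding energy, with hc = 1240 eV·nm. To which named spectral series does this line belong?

Lyman

ΔE = 1240/121.6 = 10.20 eV.
This matches 13.6 × (1/1² − 1/2²), so n_f = 1: the Lyman series.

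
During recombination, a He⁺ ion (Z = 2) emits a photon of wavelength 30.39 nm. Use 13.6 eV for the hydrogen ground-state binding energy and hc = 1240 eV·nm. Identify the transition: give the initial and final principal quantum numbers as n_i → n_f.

n_i = 2, n_f = 1

The photon energy is ΔE = hc/λ = 1240 / 30.39 = 40.80 eV.
With Z = 2, ΔE = 54.40 × (1/n_f² − 1/n_i²), so 1/n_f² − 1/n_i² = 0.7501.
Trying n_f = 1 gives 1/n_i² = 0.2499, i.e. n_i ≈ 2; this pair matches.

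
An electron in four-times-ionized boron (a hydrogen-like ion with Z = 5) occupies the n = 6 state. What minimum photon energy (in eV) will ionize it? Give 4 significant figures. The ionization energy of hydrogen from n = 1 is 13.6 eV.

E_n = −13.6 Z²/n² = −340.0/n² eV for Z = 5.
E_6 = −340.0/36 = −9.444 eV, so ionization (to E = 0) requires 9.444 eV.

9.444 eV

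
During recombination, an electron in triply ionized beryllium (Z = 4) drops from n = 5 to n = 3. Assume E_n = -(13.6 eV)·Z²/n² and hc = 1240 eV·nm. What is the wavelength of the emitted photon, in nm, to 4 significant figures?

For Z = 4 the level energies scale as Z², so the effective Rydberg energy is 13.6 × 16 = 217.6 eV.
ΔE = 217.6 × (1/3² − 1/5²) = 217.6 × 0.07111 = 15.47 eV.
λ = hc/ΔE = 1240 / 15.47 = 80.14 nm.

80.14 nm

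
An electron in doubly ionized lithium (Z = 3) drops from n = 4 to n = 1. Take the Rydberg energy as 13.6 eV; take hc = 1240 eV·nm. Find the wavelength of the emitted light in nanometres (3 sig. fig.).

For Z = 3 the level energies scale as Z², so the effective Rydberg energy is 13.6 × 9 = 122.4 eV.
ΔE = 122.4 × (1/1² − 1/4²) = 122.4 × 0.9375 = 114.8 eV.
λ = hc/ΔE = 1240 / 114.8 = 10.8 nm.

10.8 nm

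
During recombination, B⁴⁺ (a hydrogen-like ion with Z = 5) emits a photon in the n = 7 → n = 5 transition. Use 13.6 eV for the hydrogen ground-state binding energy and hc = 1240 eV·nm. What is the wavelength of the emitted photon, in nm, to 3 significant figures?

186 nm

For Z = 5 the level energies scale as Z², so the effective Rydberg energy is 13.6 × 25 = 340.0 eV.
ΔE = 340.0 × (1/5² − 1/7²) = 340.0 × 0.01959 = 6.661 eV.
λ = hc/ΔE = 1240 / 6.661 = 186 nm.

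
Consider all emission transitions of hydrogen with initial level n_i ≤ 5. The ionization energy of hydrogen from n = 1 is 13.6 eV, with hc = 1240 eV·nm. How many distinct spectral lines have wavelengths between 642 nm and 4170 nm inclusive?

Enumerate all n_i → n_f pairs with 1 ≤ n_f < n_i ≤ 5 and compute λ = 1240 / [13.6·1·(1/n_f² − 1/n_i²)].
Lines falling in [642, 4170] nm: 3→2 (656.5 nm), 5→3 (1282 nm), 4→3 (1876 nm), 5→4 (4052 nm).

4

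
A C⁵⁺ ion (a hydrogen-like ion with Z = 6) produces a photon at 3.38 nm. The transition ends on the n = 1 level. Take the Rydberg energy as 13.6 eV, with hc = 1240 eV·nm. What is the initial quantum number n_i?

n_i = 2

The photon energy is ΔE = hc/λ = 1240 / 3.38 = 366.9 eV.
With Z = 6, ΔE = 489.6 × (1/n_f² − 1/n_i²), so 1/n_f² − 1/n_i² = 0.7493.
With n_f = 1: 1/n_i² = 1/1 − 0.7493 = 0.2507, so n_i ≈ 2.00.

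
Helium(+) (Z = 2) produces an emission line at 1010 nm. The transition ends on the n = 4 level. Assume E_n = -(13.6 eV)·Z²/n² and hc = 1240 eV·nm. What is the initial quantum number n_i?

The photon energy is ΔE = hc/λ = 1240 / 1010 = 1.228 eV.
With Z = 2, ΔE = 54.40 × (1/n_f² − 1/n_i²), so 1/n_f² − 1/n_i² = 0.02257.
With n_f = 4: 1/n_i² = 1/16 − 0.02257 = 0.03993, so n_i ≈ 5.00.

n_i = 5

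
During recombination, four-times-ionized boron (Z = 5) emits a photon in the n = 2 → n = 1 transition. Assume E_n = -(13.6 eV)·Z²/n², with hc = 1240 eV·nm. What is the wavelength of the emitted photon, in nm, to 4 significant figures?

4.863 nm

For Z = 5 the level energies scale as Z², so the effective Rydberg energy is 13.6 × 25 = 340.0 eV.
ΔE = 340.0 × (1/1² − 1/2²) = 340.0 × 0.7500 = 255.0 eV.
λ = hc/ΔE = 1240 / 255.0 = 4.863 nm.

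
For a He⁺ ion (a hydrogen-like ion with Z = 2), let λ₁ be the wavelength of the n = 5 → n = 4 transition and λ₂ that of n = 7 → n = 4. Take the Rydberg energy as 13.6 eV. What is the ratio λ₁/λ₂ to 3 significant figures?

1.87

λ ∝ 1/ΔE ∝ 1/(1/n_f² − 1/n_i²), and the Z² and hc factors cancel in the ratio.
λ₁/λ₂ = (1/4² − 1/7²)/(1/4² − 1/5²) = 0.04209/0.02250 = 1.87.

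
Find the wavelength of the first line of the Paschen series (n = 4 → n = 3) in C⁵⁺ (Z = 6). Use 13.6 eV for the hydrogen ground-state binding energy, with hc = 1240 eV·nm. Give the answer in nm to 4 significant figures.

The Paschen series terminates on n_f = 3; the first line has n_i = 3+1 = 4.
ΔE = 489.6 × (1/3² − 1/4²) = 23.80 eV.
λ = 1240 / 23.80 = 52.10 nm.

52.10 nm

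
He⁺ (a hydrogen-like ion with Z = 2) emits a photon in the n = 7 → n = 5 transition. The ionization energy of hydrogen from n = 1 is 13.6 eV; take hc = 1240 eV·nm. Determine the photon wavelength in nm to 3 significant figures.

For Z = 2 the level energies scale as Z², so the effective Rydberg energy is 13.6 × 4 = 54.40 eV.
ΔE = 54.40 × (1/5² − 1/7²) = 54.40 × 0.01959 = 1.066 eV.
λ = hc/ΔE = 1240 / 1.066 = 1160 nm.

1160 nm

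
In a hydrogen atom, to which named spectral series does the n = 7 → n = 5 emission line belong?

The series is set by the lower level: n_f = 5 is the Pfund series.

Pfund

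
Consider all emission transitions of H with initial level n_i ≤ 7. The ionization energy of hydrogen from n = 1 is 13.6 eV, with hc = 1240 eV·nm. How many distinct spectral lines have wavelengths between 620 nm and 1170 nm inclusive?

3

Enumerate all n_i → n_f pairs with 1 ≤ n_f < n_i ≤ 7 and compute λ = 1240 / [13.6·1·(1/n_f² − 1/n_i²)].
Lines falling in [620, 1170] nm: 3→2 (656.5 nm), 7→3 (1005 nm), 6→3 (1094 nm).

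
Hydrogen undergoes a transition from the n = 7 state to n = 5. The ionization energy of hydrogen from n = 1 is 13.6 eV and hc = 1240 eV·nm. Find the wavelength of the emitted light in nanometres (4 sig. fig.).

ΔE = 13.60 × (1/5² − 1/7²) = 13.60 × 0.01959 = 0.2664 eV.
λ = hc/ΔE = 1240 / 0.2664 = 4654 nm.
This line belongs to the Pfund series.

4654 nm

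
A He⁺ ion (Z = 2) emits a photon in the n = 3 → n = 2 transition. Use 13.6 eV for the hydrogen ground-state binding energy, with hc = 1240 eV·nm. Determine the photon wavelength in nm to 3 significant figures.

For Z = 2 the level energies scale as Z², so the effective Rydberg energy is 13.6 × 4 = 54.40 eV.
ΔE = 54.40 × (1/2² − 1/3²) = 54.40 × 0.1389 = 7.556 eV.
λ = hc/ΔE = 1240 / 7.556 = 164 nm.

164 nm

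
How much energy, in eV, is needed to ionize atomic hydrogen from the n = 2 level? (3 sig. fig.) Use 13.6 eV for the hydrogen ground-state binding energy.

3.40 eV

E_2 = −13.60/4 = −3.40 eV, so ionization (to E = 0) requires 3.40 eV.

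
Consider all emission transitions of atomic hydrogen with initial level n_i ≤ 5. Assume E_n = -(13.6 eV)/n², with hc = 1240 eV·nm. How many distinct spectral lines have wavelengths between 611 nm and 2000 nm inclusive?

Enumerate all n_i → n_f pairs with 1 ≤ n_f < n_i ≤ 5 and compute λ = 1240 / [13.6·1·(1/n_f² − 1/n_i²)].
Lines falling in [611, 2000] nm: 3→2 (656.5 nm), 5→3 (1282 nm), 4→3 (1876 nm).

3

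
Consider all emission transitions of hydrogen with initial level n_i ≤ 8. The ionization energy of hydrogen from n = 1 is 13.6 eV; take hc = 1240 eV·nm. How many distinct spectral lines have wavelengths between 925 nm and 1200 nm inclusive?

3

Enumerate all n_i → n_f pairs with 1 ≤ n_f < n_i ≤ 8 and compute λ = 1240 / [13.6·1·(1/n_f² − 1/n_i²)].
Lines falling in [925, 1200] nm: 8→3 (954.9 nm), 7→3 (1005 nm), 6→3 (1094 nm).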